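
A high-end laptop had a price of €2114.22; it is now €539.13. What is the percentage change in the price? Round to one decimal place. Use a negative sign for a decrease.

-74.5%

Change: €539.13 − €2114.22 = -€1575.09.
Relative to the original: -€1575.09 ÷ €2114.22 ≈ -74.5%.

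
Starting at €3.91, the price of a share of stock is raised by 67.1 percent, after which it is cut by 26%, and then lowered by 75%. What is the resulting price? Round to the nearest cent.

€1.21

Each change multiplies by a factor: 1.671 × 0.74 × 0.25 = 0.309135.
€3.91 × 0.309135 = €1.20871785 ≈ €1.21.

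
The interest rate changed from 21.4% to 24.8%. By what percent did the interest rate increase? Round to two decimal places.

The change is 24.8 − 21.4 = 3.4 percentage points.
Relative to the original 21.4%, that is 3.4 ÷ 21.4 ≈ 15.89%.
So the interest rate rose by 15.89%.

15.89%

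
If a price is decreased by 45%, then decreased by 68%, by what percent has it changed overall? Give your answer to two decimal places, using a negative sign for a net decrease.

A 45% decrease multiplies by 0.55.
Then a 68% decrease: 0.55 × 0.32 = 0.176.
Overall factor 0.176, i.e. -82.40%.

-82.40%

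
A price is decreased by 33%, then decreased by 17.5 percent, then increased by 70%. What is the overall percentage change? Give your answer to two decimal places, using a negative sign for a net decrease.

-6.03%

A 33% decrease multiplies by 0.67.
Then a 17.5% decrease: 0.67 × 0.825 = 0.55275.
Then a 70% increase: 0.55275 × 1.7 = 0.939675.
Overall factor 0.939675, i.e. -6.03%.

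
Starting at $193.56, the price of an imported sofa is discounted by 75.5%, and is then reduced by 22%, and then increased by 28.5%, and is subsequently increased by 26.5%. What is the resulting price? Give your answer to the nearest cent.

$60.13

After the 75.5% decrease: $193.56 × 0.245 = $47.4222.
22% decrease: $47.4222 × 0.78 = $36.989316.
After the 28.5% increase: $36.989316 × 1.285 = $47.53127106.
After the 26.5% increase: $47.53127106 × 1.265 = $60.1270578909 ≈ $60.13.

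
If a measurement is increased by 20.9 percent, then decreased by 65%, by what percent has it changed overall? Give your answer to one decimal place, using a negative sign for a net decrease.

-57.7%

The combined multiplier is 1.209 × 0.35 = 0.42315.
That corresponds to a decrease of 57.7%.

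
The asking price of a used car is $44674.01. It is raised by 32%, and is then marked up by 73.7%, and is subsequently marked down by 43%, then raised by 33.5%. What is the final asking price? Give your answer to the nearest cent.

After the 32% increase: $44674.01 × 1.32 = $58969.6932.
Apply the 73.7% increase: $58969.6932 × 1.737 = $102430.3570884.
After the 43% decrease: $102430.3570884 × 0.57 = $58385.303540388.
After the 33.5% increase: $58385.303540388 × 1.335 = $77944.38022641798 ≈ $77944.38.

$77944.38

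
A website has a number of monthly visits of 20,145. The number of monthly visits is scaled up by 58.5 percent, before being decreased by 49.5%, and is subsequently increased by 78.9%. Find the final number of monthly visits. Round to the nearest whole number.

28,847

Apply the 58.5% increase: 20,145 × 1.585 = 31929.825.
Apply the 49.5% decrease: 31929.825 × 0.505 = 16124.561625.
78.9% increase: 16124.561625 × 1.789 = 28846.840747125 ≈ 28,847.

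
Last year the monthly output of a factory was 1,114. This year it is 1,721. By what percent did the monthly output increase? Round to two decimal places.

Change: 1,721 − 1,114 = 607.
Relative to the original: 607 ÷ 1,114 ≈ 54.49%.
So the monthly output increased by 54.49%.

54.49%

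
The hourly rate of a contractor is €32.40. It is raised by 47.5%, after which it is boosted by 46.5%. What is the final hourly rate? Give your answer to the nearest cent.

Each change multiplies by a factor: 1.475 × 1.465 = 2.160875.
€32.40 × 2.160875 = €70.01235 ≈ €70.01.

€70.01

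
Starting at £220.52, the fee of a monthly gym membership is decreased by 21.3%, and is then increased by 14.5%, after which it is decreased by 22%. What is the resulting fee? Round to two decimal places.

£155.00

Each change multiplies by a factor: 0.787 × 1.145 × 0.78 = 0.7028697.
£220.52 × 0.7028697 = £154.996826244 ≈ £155.00.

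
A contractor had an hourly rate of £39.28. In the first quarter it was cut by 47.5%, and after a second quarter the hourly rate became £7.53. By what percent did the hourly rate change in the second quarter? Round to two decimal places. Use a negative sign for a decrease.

After the first quarter: £39.28 × 0.525 = £20.622.
Second-quarter multiplier: £7.53 ÷ £20.622 ≈ 0.365144.
That is a change of -63.49%.

-63.49%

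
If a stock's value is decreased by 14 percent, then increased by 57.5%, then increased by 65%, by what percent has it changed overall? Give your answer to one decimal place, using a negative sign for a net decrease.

123.5%

The combined multiplier is 0.86 × 1.575 × 1.65 = 2.234925.
That corresponds to an increase of 123.5%.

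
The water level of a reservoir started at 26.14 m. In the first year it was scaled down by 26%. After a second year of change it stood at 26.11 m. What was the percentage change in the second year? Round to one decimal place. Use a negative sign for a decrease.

After the first year: 26.14 × 0.74 = 19.3436.
Second-year multiplier: 26.11 ÷ 19.3436 ≈ 1.3498.
That is a change of 35.0%.

35.0%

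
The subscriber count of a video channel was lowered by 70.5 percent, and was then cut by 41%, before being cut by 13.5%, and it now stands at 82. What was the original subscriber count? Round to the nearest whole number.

545

Undoing the 13.5% decrease: 82 ÷ 0.865 ≈ 94.797688.
Undoing the 41% decrease: 94.797688 ÷ 0.59 ≈ 160.674047.
Undoing the 70.5% decrease: 160.674047 ÷ 0.295 ≈ 545.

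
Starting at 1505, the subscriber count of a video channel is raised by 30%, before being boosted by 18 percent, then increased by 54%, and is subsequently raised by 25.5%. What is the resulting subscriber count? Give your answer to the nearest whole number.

4462

Each change multiplies by a factor: 1.3 × 1.18 × 1.54 × 1.255 = 2.9647618.
1505 × 2.9647618 = 4461.966509 ≈ 4462.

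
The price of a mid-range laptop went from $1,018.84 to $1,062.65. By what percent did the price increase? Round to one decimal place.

Change: $1,062.65 − $1,018.84 = $43.81.
Relative to the original: $43.81 ÷ $1,018.84 ≈ 4.3%.
So the price increased by 4.3%.

4.3%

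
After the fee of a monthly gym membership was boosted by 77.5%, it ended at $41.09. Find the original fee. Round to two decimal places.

$23.15

The overall multiplier applied was 1.775.
So the original fee was $41.09 ÷ 1.775 ≈ $23.15.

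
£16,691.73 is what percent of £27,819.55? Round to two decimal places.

£16,691.73 ÷ £27,819.55 = 60.00%.

60.00%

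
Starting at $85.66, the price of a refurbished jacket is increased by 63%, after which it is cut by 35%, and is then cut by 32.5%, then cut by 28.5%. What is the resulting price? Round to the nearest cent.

Each change multiplies by a factor: 1.63 × 0.65 × 0.675 × 0.715 = 0.5113411875.
$85.66 × 0.5113411875 = $43.80148612125 ≈ $43.80.

$43.80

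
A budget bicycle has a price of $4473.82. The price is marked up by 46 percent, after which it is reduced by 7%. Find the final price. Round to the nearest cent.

Each change multiplies by a factor: 1.46 × 0.93 = 1.3578.
$4473.82 × 1.3578 = $6074.552796 ≈ $6074.55.

$6074.55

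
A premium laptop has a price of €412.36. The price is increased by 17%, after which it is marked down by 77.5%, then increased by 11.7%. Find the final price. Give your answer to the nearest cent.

€121.25

Each change multiplies by a factor: 1.17 × 0.225 × 1.117 = 0.29405025.
€412.36 × 0.29405025 = €121.25456109 ≈ €121.25.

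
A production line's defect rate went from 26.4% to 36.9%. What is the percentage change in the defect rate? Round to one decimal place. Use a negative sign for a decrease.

39.8%

The change is 36.9 − 26.4 = 10.5 percentage points.
Relative to the original 26.4%, that is 10.5 ÷ 26.4 ≈ 39.8%.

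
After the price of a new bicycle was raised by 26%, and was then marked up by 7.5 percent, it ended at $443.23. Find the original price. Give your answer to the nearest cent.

$327.23

Undoing the 7.5% increase: $443.23 ÷ 1.075 ≈ $412.306977.
Undoing the 26% increase: $412.306977 ÷ 1.26 ≈ $327.23.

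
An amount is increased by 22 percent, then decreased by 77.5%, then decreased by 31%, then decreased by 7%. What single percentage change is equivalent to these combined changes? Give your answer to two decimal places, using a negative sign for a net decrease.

-82.39%

The combined multiplier is 1.22 × 0.225 × 0.69 × 0.93 = 0.17614665.
That corresponds to a decrease of 82.39%.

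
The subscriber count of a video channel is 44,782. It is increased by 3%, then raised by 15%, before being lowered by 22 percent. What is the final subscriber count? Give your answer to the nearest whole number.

3% increase: 44,782 × 1.03 = 46125.46.
After the 15% increase: 46125.46 × 1.15 = 53044.279.
After the 22% decrease: 53044.279 × 0.78 = 41374.53762 ≈ 41,375.

41,375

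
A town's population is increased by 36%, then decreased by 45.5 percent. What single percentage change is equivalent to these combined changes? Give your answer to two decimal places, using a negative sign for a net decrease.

-25.88%

A 36% increase multiplies by 1.36.
Then a 45.5% decrease: 1.36 × 0.545 = 0.7412.
Overall factor 0.7412, i.e. -25.88%.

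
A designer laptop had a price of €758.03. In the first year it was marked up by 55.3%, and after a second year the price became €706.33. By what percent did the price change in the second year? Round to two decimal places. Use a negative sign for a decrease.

After the first year: €758.03 × 1.553 = €1177.22059.
Second-year multiplier: €706.33 ÷ €1177.22059 ≈ 0.599998.
That is a change of -40.00%.

-40.00%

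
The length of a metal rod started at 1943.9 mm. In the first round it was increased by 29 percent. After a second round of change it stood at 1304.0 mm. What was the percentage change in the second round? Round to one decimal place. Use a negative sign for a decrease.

-48.0%

After the first round: 1943.9 × 1.29 = 2507.631.
Second-round multiplier: 1304.0 ÷ 2507.631 ≈ 0.52001.
That is a change of -48.0%.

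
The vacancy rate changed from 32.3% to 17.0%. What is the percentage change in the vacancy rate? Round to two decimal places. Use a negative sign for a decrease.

-47.37%

The change is 17.0 − 32.3 = -15.3 percentage points.
Relative to the original 32.3%, that is -15.3 ÷ 32.3 ≈ -47.37%.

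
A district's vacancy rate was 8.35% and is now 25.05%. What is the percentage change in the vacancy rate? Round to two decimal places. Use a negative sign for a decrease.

200.00%

The change is 25.05 − 8.35 = 16.70 percentage points.
Relative to the original 8.35%, that is 16.70 ÷ 8.35 = 200.00%.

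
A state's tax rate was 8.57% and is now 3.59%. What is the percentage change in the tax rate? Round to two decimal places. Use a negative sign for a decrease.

-58.11%

The change is 3.59 − 8.57 = -4.98 percentage points.
Relative to the original 8.57%, that is -4.98 ÷ 8.57 ≈ -58.11%.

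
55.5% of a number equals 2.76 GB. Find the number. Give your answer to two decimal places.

2.76 GB ÷ 0.555 ≈ 4.97 GB.

4.97 GB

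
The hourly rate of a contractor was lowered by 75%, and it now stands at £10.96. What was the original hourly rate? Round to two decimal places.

£43.84

The overall multiplier applied was 0.25.
So the original hourly rate was £10.96 ÷ 0.25 = £43.84.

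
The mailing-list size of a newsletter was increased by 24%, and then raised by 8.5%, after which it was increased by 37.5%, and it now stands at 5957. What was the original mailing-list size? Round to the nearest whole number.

Undoing the 37.5% increase: 5957 ÷ 1.375 ≈ 4332.363636.
Undoing the 8.5% increase: 4332.363636 ÷ 1.085 ≈ 3992.961876.
Undoing the 24% increase: 3992.961876 ÷ 1.24 ≈ 3220.

3220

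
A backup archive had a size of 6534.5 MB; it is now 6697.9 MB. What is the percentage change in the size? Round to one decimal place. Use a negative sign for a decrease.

Change: 6697.9 − 6534.5 = 163.4.
Relative to the original: 163.4 ÷ 6534.5 ≈ 2.5%.

2.5%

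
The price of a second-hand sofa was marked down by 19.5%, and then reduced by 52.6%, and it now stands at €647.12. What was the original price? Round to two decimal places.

The overall multiplier applied was 0.805 × 0.474 = 0.38157.
So the original price was €647.12 ÷ 0.38157 ≈ €1,695.94.

€1,695.94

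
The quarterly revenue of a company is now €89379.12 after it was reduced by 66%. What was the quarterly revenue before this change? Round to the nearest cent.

The overall multiplier applied was 0.34.
So the original quarterly revenue was €89379.12 ÷ 0.34 ≈ €262879.76.

€262879.76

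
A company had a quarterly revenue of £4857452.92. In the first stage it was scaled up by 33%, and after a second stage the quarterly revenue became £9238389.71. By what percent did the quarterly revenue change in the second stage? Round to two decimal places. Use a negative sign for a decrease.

After the first stage: £4857452.92 × 1.33 = £6460412.3836.
Second-stage multiplier: £9238389.71 ÷ £6460412.3836 ≈ 1.43.
That is a change of 43.00%.

43.00%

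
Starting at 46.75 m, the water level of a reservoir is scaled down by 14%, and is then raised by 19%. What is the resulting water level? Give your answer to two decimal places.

Apply the 14% decrease: 46.75 × 0.86 = 40.205.
Apply the 19% increase: 40.205 × 1.19 = 47.84395 ≈ 47.84.

47.84 m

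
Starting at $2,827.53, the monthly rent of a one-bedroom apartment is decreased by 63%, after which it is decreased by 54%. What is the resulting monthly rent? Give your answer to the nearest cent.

$481.25

Apply the 63% decrease: $2,827.53 × 0.37 = $1046.1861.
After the 54% decrease: $1046.1861 × 0.46 = $481.245606 ≈ $481.25.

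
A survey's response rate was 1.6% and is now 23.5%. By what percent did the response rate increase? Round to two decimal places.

The change is 23.5 − 1.6 = 21.9 percentage points.
Relative to the original 1.6%, that is 21.9 ÷ 1.6 = 1368.75%.
So the response rate rose by 1368.75%.

1368.75%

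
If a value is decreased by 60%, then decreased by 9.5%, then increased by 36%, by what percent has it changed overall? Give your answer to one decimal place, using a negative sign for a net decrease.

The combined multiplier is 0.4 × 0.905 × 1.36 = 0.49232.
That corresponds to a decrease of 50.8%.

-50.8%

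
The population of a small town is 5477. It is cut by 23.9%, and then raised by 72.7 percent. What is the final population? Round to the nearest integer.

7198

23.9% decrease: 5477 × 0.761 = 4167.997.
After the 72.7% increase: 4167.997 × 1.727 = 7198.130819 ≈ 7198.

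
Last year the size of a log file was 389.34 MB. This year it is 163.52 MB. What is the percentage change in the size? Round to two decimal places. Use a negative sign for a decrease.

Change: 163.52 − 389.34 = -225.82.
Relative to the original: -225.82 ÷ 389.34 ≈ -58.00%.

-58.00%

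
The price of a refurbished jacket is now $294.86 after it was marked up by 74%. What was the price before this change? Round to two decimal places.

$169.46

The overall multiplier applied was 1.74.
So the original price was $294.86 ÷ 1.74 ≈ $169.46.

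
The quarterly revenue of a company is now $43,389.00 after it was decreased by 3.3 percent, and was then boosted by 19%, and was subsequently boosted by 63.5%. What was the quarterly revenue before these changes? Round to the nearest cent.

$23,061.55

Undoing the 63.5% increase: $43,389.00 ÷ 1.635 ≈ $26537.614679.
Undoing the 19% increase: $26537.614679 ÷ 1.19 ≈ $22300.516537.
Undoing the 3.3% decrease: $22300.516537 ÷ 0.967 ≈ $23,061.55.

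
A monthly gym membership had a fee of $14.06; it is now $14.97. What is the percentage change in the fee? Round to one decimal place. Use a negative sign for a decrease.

Change: $14.97 − $14.06 = $0.91.
Relative to the original: $0.91 ÷ $14.06 ≈ 6.5%.

6.5%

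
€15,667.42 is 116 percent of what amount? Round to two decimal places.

€15,667.42 ÷ 1.16 ≈ €13,506.40.

€13,506.40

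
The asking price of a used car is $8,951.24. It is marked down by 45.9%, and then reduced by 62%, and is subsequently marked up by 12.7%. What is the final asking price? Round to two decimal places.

Each change multiplies by a factor: 0.541 × 0.38 × 1.127 = 0.23168866.
$8,951.24 × 0.23168866 = $2073.9008009384 ≈ $2,073.90.

$2,073.90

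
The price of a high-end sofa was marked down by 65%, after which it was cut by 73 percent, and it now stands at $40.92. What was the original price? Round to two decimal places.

The overall multiplier applied was 0.35 × 0.27 = 0.0945.
So the original price was $40.92 ÷ 0.0945 ≈ $433.02.

$433.02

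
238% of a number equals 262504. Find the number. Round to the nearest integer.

110296

262504 ÷ 2.38 ≈ 110296.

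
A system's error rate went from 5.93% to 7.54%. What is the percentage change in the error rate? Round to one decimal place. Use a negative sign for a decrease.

27.2%

The change is 7.54 − 5.93 = 1.61 percentage points.
Relative to the original 5.93%, that is 1.61 ÷ 5.93 ≈ 27.2%.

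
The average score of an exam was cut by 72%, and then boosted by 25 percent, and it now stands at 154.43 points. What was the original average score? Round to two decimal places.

The overall multiplier applied was 0.28 × 1.25 = 0.35.
So the original average score was 154.43 ÷ 0.35 ≈ 441.23 points.

441.23 points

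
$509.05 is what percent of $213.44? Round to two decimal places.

$509.05 ÷ $213.44 ≈ 238.50%.

238.50%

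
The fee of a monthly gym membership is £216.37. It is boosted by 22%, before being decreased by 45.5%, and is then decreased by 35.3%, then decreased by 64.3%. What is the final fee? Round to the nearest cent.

£33.23

22% increase: £216.37 × 1.22 = £263.9714.
After the 45.5% decrease: £263.9714 × 0.545 = £143.864413.
Apply the 35.3% decrease: £143.864413 × 0.647 = £93.080275211.
After the 64.3% decrease: £93.080275211 × 0.357 = £33.229658250327 ≈ £33.23.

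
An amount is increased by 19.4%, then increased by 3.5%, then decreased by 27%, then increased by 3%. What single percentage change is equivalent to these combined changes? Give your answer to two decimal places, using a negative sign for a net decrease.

-7.08%

The combined multiplier is 1.194 × 1.035 × 0.73 × 1.03 = 0.929190501.
That corresponds to a decrease of 7.08%.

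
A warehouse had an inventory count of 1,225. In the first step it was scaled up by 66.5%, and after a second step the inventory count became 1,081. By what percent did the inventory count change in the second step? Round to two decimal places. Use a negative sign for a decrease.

After the first step: 1,225 × 1.665 = 2039.625.
Second-step multiplier: 1,081 ÷ 2039.625 ≈ 0.529999.
That is a change of -47.00%.

-47.00%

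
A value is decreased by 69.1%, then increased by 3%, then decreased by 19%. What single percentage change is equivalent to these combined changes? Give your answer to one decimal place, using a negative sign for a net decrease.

-74.2%

The combined multiplier is 0.309 × 1.03 × 0.81 = 0.2577987.
That corresponds to a decrease of 74.2%.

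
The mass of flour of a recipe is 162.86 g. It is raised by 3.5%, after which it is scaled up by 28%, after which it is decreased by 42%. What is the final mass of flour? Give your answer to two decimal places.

After the 3.5% increase: 162.86 × 1.035 = 168.5601.
After the 28% increase: 168.5601 × 1.28 = 215.756928.
After the 42% decrease: 215.756928 × 0.58 = 125.13901824 ≈ 125.14.

125.14 g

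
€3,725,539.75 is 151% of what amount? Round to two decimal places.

€2,467,244.87

€3,725,539.75 ÷ 1.51 ≈ €2,467,244.87.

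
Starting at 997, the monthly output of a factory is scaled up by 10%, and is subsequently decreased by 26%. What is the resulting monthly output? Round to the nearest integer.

812

Each change multiplies by a factor: 1.1 × 0.74 = 0.814.
997 × 0.814 = 811.558 ≈ 812.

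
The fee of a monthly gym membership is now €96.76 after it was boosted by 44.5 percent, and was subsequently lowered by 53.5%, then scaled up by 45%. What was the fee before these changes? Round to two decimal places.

€99.31

Undoing the 45% increase: €96.76 ÷ 1.45 ≈ €66.731034.
Undoing the 53.5% decrease: €66.731034 ÷ 0.465 = €143.5076.
Undoing the 44.5% increase: €143.5076 ÷ 1.445 ≈ €99.31.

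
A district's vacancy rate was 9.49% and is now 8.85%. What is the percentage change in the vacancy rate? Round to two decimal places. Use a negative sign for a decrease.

-6.74%

The change is 8.85 − 9.49 = -0.64 percentage points.
Relative to the original 9.49%, that is -0.64 ÷ 9.49 ≈ -6.74%.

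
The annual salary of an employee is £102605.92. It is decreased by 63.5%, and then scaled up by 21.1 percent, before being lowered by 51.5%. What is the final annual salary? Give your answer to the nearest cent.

Apply the 63.5% decrease: £102605.92 × 0.365 = £37451.1608.
21.1% increase: £37451.1608 × 1.211 = £45353.3557288.
Apply the 51.5% decrease: £45353.3557288 × 0.485 = £21996.377528468 ≈ £21996.38.

£21996.38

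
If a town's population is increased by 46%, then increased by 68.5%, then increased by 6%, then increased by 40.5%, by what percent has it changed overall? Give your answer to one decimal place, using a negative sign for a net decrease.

The combined multiplier is 1.46 × 1.685 × 1.06 × 1.405 = 3.66382693.
That corresponds to an increase of 266.4%.

266.4%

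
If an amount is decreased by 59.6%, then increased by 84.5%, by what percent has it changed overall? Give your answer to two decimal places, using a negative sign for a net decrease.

A 59.6% decrease multiplies by 0.404.
Then an 84.5% increase: 0.404 × 1.845 = 0.74538.
Overall factor 0.74538, i.e. -25.46%.

-25.46%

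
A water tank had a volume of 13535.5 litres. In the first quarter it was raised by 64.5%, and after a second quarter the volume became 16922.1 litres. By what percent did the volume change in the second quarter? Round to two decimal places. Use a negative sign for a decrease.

After the first quarter: 13535.5 × 1.645 = 22265.8975.
Second-quarter multiplier: 16922.1 ÷ 22265.8975 ≈ 0.760001.
That is a change of -24.00%.

-24.00%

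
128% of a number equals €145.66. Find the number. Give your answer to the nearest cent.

€113.80

€145.66 ÷ 1.28 ≈ €113.80.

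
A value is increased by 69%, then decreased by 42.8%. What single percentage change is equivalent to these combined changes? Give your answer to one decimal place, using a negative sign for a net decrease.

A 69% increase multiplies by 1.69.
Then a 42.8% decrease: 1.69 × 0.572 = 0.96668.
Overall factor 0.96668, i.e. -3.3%.

-3.3%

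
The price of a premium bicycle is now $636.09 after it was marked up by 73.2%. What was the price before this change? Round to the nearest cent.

The overall multiplier applied was 1.732.
So the original price was $636.09 ÷ 1.732 ≈ $367.26.

$367.26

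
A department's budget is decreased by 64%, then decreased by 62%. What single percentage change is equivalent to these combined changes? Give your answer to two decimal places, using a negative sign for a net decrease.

-86.32%

A 64% decrease multiplies by 0.36.
Then a 62% decrease: 0.36 × 0.38 = 0.1368.
Overall factor 0.1368, i.e. -86.32%.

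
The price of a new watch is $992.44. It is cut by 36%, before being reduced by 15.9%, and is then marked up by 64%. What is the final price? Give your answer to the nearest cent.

$876.04

Each change multiplies by a factor: 0.64 × 0.841 × 1.64 = 0.8827136.
$992.44 × 0.8827136 = $876.040285184 ≈ $876.04.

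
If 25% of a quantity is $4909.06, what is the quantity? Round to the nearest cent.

$4909.06 ÷ 0.25 = $19636.24.

$19636.24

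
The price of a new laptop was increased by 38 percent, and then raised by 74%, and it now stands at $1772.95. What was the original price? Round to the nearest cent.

$738.36

Undoing the 74% increase: $1772.95 ÷ 1.74 ≈ $1018.936782.
Undoing the 38% increase: $1018.936782 ÷ 1.38 ≈ $738.36.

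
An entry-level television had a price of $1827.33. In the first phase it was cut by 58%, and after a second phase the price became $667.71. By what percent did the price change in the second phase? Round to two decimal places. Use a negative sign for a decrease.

After the first phase: $1827.33 × 0.42 = $767.4786.
Second-phase multiplier: $667.71 ÷ $767.4786 ≈ 0.870005.
That is a change of -13.00%.

-13.00%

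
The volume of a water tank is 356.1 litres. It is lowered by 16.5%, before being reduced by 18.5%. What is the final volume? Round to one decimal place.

After the 16.5% decrease: 356.1 × 0.835 = 297.3435.
After the 18.5% decrease: 297.3435 × 0.815 = 242.3349525 ≈ 242.3.

242.3 litres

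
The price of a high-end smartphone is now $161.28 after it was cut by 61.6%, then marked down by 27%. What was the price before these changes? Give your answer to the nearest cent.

The overall multiplier applied was 0.384 × 0.73 = 0.28032.
So the original price was $161.28 ÷ 0.28032 ≈ $575.34.

$575.34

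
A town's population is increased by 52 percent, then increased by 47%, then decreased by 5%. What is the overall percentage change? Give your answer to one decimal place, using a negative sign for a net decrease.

112.3%

The combined multiplier is 1.52 × 1.47 × 0.95 = 2.12268.
That corresponds to an increase of 112.3%.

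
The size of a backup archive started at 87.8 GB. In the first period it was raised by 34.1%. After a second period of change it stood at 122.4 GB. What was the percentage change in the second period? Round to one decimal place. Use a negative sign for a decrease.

4.0%

After the first period: 87.8 × 1.341 = 117.7398.
Second-period multiplier: 122.4 ÷ 117.7398 ≈ 1.03958.
That is a change of 4.0%.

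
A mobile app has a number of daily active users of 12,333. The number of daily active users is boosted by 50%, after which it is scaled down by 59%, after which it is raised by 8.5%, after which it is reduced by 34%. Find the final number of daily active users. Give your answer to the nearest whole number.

Apply the 50% increase: 12,333 × 1.5 = 18499.5.
Apply the 59% decrease: 18499.5 × 0.41 = 7584.795.
Apply the 8.5% increase: 7584.795 × 1.085 = 8229.502575.
Apply the 34% decrease: 8229.502575 × 0.66 = 5431.4716995 ≈ 5,431.

5,431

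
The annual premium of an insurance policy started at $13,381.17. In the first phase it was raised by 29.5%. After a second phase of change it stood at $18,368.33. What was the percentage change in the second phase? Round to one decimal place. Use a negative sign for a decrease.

6.0%

After the first phase: $13,381.17 × 1.295 = $17328.61515.
Second-phase multiplier: $18,368.33 ÷ $17328.61515 ≈ 1.06.
That is a change of 6.0%.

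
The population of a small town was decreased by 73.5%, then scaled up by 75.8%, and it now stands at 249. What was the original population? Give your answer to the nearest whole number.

534

The overall multiplier applied was 0.265 × 1.758 = 0.46587.
So the original population was 249 ÷ 0.46587 ≈ 534.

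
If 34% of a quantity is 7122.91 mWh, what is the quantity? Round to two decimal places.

20949.74 mWh

7122.91 mWh ÷ 0.34 ≈ 20949.74 mWh.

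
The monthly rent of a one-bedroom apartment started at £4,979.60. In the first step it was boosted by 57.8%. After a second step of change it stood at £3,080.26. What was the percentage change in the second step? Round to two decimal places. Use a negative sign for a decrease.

After the first step: £4,979.60 × 1.578 = £7857.8088.
Second-step multiplier: £3,080.26 ÷ £7857.8088 ≈ 0.392.
That is a change of -60.80%.

-60.80%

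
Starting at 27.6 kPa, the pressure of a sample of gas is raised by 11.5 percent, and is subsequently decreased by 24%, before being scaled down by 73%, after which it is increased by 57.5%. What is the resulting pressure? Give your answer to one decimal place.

9.9 kPa

Apply the 11.5% increase: 27.6 × 1.115 = 30.774.
Apply the 24% decrease: 30.774 × 0.76 = 23.38824.
Apply the 73% decrease: 23.38824 × 0.27 = 6.3148248.
Apply the 57.5% increase: 6.3148248 × 1.575 = 9.94584906 ≈ 9.9.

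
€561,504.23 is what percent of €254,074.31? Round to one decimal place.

€561,504.23 ÷ €254,074.31 ≈ 221.0%.

221.0%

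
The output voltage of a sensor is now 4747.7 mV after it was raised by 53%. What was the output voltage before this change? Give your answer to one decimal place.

3103.1 mV

The overall multiplier applied was 1.53.
So the original output voltage was 4747.7 ÷ 1.53 ≈ 3103.1 mV.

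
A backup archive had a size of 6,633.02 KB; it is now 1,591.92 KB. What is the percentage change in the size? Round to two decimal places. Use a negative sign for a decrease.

Change: 1,591.92 − 6,633.02 = -5,041.10.
Relative to the original: -5,041.10 ÷ 6,633.02 ≈ -76.00%.

-76.00%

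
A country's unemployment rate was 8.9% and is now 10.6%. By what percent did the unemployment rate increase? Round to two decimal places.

The change is 10.6 − 8.9 = 1.7 percentage points.
Relative to the original 8.9%, that is 1.7 ÷ 8.9 ≈ 19.10%.
So the unemployment rate rose by 19.10%.

19.10%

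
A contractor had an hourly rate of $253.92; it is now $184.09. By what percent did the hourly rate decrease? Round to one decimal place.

27.5%

Change: $184.09 − $253.92 = -$69.83.
Relative to the original: -$69.83 ÷ $253.92 ≈ -27.5%.
So the hourly rate decreased by 27.5%.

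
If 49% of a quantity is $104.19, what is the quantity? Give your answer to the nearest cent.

$212.63

$104.19 ÷ 0.49 ≈ $212.63.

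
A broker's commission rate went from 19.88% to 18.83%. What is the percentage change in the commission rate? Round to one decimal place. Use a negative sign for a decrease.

The change is 18.83 − 19.88 = -1.05 percentage points.
Relative to the original 19.88%, that is -1.05 ÷ 19.88 ≈ -5.3%.

-5.3%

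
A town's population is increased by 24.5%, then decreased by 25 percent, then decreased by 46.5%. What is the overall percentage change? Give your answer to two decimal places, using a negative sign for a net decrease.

-50.04%

The combined multiplier is 1.245 × 0.75 × 0.535 = 0.49955625.
That corresponds to a decrease of 50.04%.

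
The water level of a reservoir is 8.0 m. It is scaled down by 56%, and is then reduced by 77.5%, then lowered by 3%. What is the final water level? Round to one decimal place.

Each change multiplies by a factor: 0.44 × 0.225 × 0.97 = 0.09603.
8.0 × 0.09603 = 0.76824 ≈ 0.8.

0.8 m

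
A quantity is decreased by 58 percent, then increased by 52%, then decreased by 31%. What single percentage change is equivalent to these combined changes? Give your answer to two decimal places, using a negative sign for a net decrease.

A 58% decrease multiplies by 0.42.
Then a 52% increase: 0.42 × 1.52 = 0.6384.
Then a 31% decrease: 0.6384 × 0.69 = 0.440496.
Overall factor 0.440496, i.e. -55.95%.

-55.95%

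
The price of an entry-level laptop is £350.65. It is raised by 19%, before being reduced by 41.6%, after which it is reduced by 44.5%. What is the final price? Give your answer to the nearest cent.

After the 19% increase: £350.65 × 1.19 = £417.2735.
Apply the 41.6% decrease: £417.2735 × 0.584 = £243.687724.
After the 44.5% decrease: £243.687724 × 0.555 = £135.24668682 ≈ £135.25.

£135.25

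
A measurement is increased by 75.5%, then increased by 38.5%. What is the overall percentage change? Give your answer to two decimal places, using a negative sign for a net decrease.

143.07%

The combined multiplier is 1.755 × 1.385 = 2.430675.
That corresponds to an increase of 143.07%.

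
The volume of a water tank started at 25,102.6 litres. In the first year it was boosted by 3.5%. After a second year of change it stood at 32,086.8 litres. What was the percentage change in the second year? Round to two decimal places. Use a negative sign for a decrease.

After the first year: 25,102.6 × 1.035 = 25981.191.
Second-year multiplier: 32,086.8 ÷ 25981.191 ≈ 1.235001.
That is a change of 23.50%.

23.50%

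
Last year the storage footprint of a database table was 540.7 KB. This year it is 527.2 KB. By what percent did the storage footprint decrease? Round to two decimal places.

2.50%

Change: 527.2 − 540.7 = -13.5.
Relative to the original: -13.5 ÷ 540.7 ≈ -2.50%.
So the storage footprint decreased by 2.50%.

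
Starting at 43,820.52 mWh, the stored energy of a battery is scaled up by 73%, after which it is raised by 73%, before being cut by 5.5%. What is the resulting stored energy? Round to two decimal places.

73% increase: 43,820.52 × 1.73 = 75809.4996.
After the 73% increase: 75809.4996 × 1.73 = 131150.434308.
Apply the 5.5% decrease: 131150.434308 × 0.945 = 123937.16042106 ≈ 123,937.16.

123,937.16 mWh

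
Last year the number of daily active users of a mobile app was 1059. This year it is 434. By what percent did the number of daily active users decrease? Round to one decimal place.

59.0%

Change: 434 − 1059 = -625.
Relative to the original: -625 ÷ 1059 ≈ -59.0%.
So the number of daily active users decreased by 59.0%.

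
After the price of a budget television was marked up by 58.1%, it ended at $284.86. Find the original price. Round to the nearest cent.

$180.18

The overall multiplier applied was 1.581.
So the original price was $284.86 ÷ 1.581 ≈ $180.18.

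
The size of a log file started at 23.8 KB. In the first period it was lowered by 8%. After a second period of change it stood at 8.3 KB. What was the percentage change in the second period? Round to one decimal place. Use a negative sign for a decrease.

After the first period: 23.8 × 0.92 = 21.896.
Second-period multiplier: 8.3 ÷ 21.896 ≈ 0.37906.
That is a change of -62.1%.

-62.1%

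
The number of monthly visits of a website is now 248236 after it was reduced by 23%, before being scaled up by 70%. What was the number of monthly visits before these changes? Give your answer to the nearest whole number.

The overall multiplier applied was 0.77 × 1.7 = 1.309.
So the original number of monthly visits was 248236 ÷ 1.309 ≈ 189638.

189638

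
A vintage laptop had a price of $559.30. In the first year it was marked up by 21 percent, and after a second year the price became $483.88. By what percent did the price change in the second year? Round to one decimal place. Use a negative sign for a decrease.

-28.5%

After the first year: $559.30 × 1.21 = $676.753.
Second-year multiplier: $483.88 ÷ $676.753 ≈ 0.715.
That is a change of -28.5%.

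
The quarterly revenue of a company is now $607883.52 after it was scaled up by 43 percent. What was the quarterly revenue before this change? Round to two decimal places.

The overall multiplier applied was 1.43.
So the original quarterly revenue was $607883.52 ÷ 1.43 ≈ $425093.37.

$425093.37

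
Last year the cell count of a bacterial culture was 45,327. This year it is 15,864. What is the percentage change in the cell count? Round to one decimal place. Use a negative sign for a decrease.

Change: 15,864 − 45,327 = -29,463.
Relative to the original: -29,463 ÷ 45,327 ≈ -65.0%.

-65.0%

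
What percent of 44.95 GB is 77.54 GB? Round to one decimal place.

172.5%

77.54 GB ÷ 44.95 GB ≈ 172.5%.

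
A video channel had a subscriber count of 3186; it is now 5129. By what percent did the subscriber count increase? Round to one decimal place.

61.0%

Change: 5129 − 3186 = 1943.
Relative to the original: 1943 ÷ 3186 ≈ 61.0%.
So the subscriber count increased by 61.0%.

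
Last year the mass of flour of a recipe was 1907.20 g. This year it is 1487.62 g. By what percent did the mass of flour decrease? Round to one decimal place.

Change: 1487.62 − 1907.20 = -419.58.
Relative to the original: -419.58 ÷ 1907.20 ≈ -22.0%.
So the mass of flour decreased by 22.0%.

22.0%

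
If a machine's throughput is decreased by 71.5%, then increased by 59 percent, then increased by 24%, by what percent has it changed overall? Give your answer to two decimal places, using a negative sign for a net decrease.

The combined multiplier is 0.285 × 1.59 × 1.24 = 0.561906.
That corresponds to a decrease of 43.81%.

-43.81%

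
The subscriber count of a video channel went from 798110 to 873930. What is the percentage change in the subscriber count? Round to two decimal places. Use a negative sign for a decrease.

Change: 873930 − 798110 = 75820.
Relative to the original: 75820 ÷ 798110 ≈ 9.50%.

9.50%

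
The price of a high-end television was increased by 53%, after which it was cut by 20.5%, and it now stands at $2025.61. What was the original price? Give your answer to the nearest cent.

The overall multiplier applied was 1.53 × 0.795 = 1.21635.
So the original price was $2025.61 ÷ 1.21635 ≈ $1665.32.

$1665.32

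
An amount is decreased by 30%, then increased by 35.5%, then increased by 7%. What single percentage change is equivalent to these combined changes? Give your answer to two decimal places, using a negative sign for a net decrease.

1.49%

A 30% decrease multiplies by 0.7.
Then a 35.5% increase: 0.7 × 1.355 = 0.9485.
Then a 7% increase: 0.9485 × 1.07 = 1.014895.
Overall factor 1.014895, i.e. 1.49%.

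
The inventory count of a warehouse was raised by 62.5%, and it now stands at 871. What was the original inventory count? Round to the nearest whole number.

The overall multiplier applied was 1.625.
So the original inventory count was 871 ÷ 1.625 = 536.

536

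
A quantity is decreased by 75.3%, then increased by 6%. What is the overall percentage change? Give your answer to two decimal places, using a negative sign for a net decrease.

-73.82%

The combined multiplier is 0.247 × 1.06 = 0.26182.
That corresponds to a decrease of 73.82%.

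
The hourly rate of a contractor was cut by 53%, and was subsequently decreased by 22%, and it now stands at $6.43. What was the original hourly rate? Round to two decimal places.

$17.54

Undoing the 22% decrease: $6.43 ÷ 0.78 ≈ $8.24359.
Undoing the 53% decrease: $8.24359 ÷ 0.47 ≈ $17.54.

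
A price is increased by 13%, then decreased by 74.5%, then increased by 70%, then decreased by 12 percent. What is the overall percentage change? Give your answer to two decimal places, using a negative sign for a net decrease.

-56.89%

A 13% increase multiplies by 1.13.
Then a 74.5% decrease: 1.13 × 0.255 = 0.28815.
Then a 70% increase: 0.28815 × 1.7 = 0.489855.
Then a 12% decrease: 0.489855 × 0.88 = 0.4310724.
Overall factor 0.4310724, i.e. -56.89%.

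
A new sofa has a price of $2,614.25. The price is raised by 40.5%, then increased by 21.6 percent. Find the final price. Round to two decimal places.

$4,466.39

Each change multiplies by a factor: 1.405 × 1.216 = 1.70848.
$2,614.25 × 1.70848 = $4466.39384 ≈ $4,466.39.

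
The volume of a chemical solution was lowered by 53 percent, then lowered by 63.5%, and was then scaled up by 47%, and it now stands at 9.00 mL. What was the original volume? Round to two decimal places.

Undoing the 47% increase: 9.00 ÷ 1.47 ≈ 6.122449.
Undoing the 63.5% decrease: 6.122449 ÷ 0.365 ≈ 16.773833.
Undoing the 53% decrease: 16.773833 ÷ 0.47 ≈ 35.69 mL.

35.69 mL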